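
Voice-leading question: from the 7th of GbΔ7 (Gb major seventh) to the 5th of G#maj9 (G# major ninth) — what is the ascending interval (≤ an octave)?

GbΔ7 (Gb major seventh) has F as its 7th, and G#maj9 (G# major ninth) has D# as its 5th.
F up to D# is 10 semitones, a half step wider than a major sixth, so the interval is augmented.

augmented 6th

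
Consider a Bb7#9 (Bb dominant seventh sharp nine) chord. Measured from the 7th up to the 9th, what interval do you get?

A3

Bb7#9 (Bb dominant seventh sharp nine) is spelled Bb-D-F-Ab-C#.
So we need the interval from Ab up to C#.
From Ab to C#: 5 semitones over a third = augmented.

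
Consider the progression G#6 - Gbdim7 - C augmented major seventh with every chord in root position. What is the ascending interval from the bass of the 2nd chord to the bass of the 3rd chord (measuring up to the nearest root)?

The roots are Gb and C.
Gb up to C is 6 semitones, a half step wider than a perfect fourth, so the interval is augmented.

augmented fourth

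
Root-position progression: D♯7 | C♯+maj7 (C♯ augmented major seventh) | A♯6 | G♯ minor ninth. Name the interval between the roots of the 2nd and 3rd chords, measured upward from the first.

The roots are C♯ and A♯.
Counting 6 letters and 9 half steps from C♯ gives a major sixth.

major sixth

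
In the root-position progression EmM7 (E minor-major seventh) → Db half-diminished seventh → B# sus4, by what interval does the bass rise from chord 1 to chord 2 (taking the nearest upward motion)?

d7

The roots are E and Db.
7 letter names make it a seventh; at 9 semitones (a whole step narrower than major) the quality is diminished.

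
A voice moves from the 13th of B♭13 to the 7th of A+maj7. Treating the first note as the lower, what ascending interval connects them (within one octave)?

The 13th of B♭13 is G; the 7th of A+maj7 is G♯.
From G to G♯: 1 semitone over a unison = augmented.

augmented unison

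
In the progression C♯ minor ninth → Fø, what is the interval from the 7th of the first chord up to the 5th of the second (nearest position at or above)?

diminished 2nd

The 7th of C♯ minor ninth is B; the 5th of Fø is C♭.
From B to C♭: 0 semitones over a second = diminished.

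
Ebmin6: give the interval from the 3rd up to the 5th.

M3

Ebmin6: Eb Gb Bb C.
3rd = Gb; 5th = Bb.
Counting 3 letters and 4 half steps from Gb gives a major third.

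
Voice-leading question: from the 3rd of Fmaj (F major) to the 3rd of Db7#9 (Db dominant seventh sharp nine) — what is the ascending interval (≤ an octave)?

Fmaj (F major) has A as its 3rd, and Db7#9 (Db dominant seventh sharp nine) has F as its 3rd.
A up to F is 8 semitones, a half step narrower than a major sixth, so the interval is minor.

minor sixth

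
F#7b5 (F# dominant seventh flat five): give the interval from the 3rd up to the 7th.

d5

The chord tones of F#7b5 are F#-A#-C-E.
So we need the interval from A# up to E.
5 letter names make it a fifth; at 6 semitones (a half step narrower than perfect) the quality is diminished.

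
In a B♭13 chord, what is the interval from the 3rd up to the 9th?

Spelling the chord: B♭–D–F–A♭–C–G.
The 3rd is D and the 9th is C.
From D to C: 10 semitones over a seventh = minor.

minor seventh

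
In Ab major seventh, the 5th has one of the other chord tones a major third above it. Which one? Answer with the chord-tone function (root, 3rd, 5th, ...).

7th

Spelling the chord: Ab–C–Eb–G.
The 5th is Eb. A major third above Eb is G.
G is the chord's 7th.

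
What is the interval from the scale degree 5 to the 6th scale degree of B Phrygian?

minor second

B phrygian: B C D E F♯ G A.
So we need the interval from F♯ up to G.
From F♯ to G: 1 semitone over a second = minor.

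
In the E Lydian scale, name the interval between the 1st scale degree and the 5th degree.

perfect fifth

E lydian: E F♯ G♯ A♯ B C♯ D♯.
The 1st scale degree is E and the 5th degree is B.
E up to B spans 5 letter names and 7 semitones — a perfect fifth.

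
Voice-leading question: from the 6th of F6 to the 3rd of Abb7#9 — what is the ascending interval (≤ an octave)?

d7

The 6th of F6 is D; the 3rd of Abb7#9 is Cb.
D up to Cb is 9 semitones, a whole step narrower than a major seventh, so the interval is diminished.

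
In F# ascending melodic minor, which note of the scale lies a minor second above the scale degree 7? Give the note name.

The scale is F# G# A B C# D# E#.
The scale degree 7 is E#; a minor second above that is F# — scale degree 1.

F#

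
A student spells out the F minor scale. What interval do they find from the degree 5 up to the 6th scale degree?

minor second

The scale runs F G Ab Bb C Db Eb.
Degree 5 = C; scale degree 6 = Db.
From C to Db: 1 semitone over a second = minor.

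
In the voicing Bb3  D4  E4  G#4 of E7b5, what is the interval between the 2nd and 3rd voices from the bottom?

Those voices are D4 and E4.
From D to E is 2 semitones, exactly the major second.

M2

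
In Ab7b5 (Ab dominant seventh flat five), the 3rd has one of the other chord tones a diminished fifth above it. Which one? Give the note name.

Ab dominant seventh flat five: Ab, C, Ebb, Gb.
The 3rd is C. A diminished fifth above C is Gb.
Gb is the chord's 7th.

Gb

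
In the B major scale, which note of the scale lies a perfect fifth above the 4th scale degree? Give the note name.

The scale is B C♯ D♯ E F♯ G♯ A♯.
The 4th scale degree is E; a perfect fifth above that is B — scale degree 1.

B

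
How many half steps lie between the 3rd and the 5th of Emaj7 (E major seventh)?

3

The chord tones of EM7 are E–G#–B–D#.
G# to B is a minor third: 3 semitones.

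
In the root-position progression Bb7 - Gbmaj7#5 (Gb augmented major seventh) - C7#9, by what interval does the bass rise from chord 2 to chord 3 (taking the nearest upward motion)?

augmented fourth

The roots are Gb and C.
From Gb to C: 6 semitones over a fourth = augmented.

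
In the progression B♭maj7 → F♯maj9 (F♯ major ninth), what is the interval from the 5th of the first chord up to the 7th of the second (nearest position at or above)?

B♭maj7 has F as its 5th, and F♯maj9 (F♯ major ninth) has E♯ as its 7th.
7 letter names make it a seventh; at 12 semitones (a half step wider than major) the quality is augmented.

augmented seventh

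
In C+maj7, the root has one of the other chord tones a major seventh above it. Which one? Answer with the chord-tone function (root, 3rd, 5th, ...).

Cmaj7#5 (C augmented major seventh) is spelled C–E–G#–B.
The root is C. A major seventh above C is B.
B is the chord's 7th.

7th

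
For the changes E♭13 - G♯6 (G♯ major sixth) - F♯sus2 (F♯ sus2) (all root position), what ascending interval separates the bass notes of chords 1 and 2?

A3

The roots are E♭ and G♯.
E♭ up to G♯ is 5 semitones, a half step wider than a major third, so the interval is augmented.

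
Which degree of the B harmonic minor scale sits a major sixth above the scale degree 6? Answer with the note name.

E

The scale is B C# D E F# G A#.
The scale degree 6 is G; a major sixth above that is E — scale degree 4.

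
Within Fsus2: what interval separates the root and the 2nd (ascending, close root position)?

major 2nd

The chord tones of F sus2 are F G C.
So we need the interval from F up to G.
From F to G is 2 semitones, exactly the major second.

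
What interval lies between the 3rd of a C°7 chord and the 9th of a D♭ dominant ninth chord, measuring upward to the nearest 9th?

P1

The 3rd of C°7 is E♭; the 9th of D♭ dominant ninth is E♭.
Counting 1 letters and 0 half steps from E♭ gives a perfect unison.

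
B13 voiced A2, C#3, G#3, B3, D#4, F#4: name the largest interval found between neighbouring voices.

perfect fifth

Adjacent intervals: A2→C#3 = major third; C#3→G#3 = perfect fifth; G#3→B3 = minor third; B3→D#4 = major third; D#4→F#4 = minor third.
The largest is C#3 to G#3, a perfect fifth (7 semitones).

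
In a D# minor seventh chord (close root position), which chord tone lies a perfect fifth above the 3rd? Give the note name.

D#m7: D#, F#, A#, C#.
The 3rd is F#. A perfect fifth above F# is C#.
C# is the chord's 7th.

C#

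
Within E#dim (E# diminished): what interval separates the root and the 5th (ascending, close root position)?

diminished fifth

E#° is spelled E#, G#, B.
Root = E#; 5th = B.
From E# to B: 6 semitones over a fifth = diminished.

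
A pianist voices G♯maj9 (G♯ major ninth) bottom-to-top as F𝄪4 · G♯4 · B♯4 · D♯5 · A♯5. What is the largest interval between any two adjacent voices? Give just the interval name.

Adjacent intervals: F𝄪4→G♯4 = minor second; G♯4→B♯4 = major third; B♯4→D♯5 = minor third; D♯5→A♯5 = perfect fifth.
The largest is D♯5 to A♯5, a perfect fifth (7 semitones).

perfect fifth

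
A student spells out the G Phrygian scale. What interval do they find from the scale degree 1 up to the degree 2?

Spelling the G Phrygian scale: G Ab Bb C D Eb F.
The scale degree 1 is G and the 2nd scale degree is Ab.
G up to Ab is 1 semitone, a half step narrower than a major second, so the interval is minor.

m2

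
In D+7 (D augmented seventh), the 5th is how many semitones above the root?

8

D7#5 is spelled D F♯ A♯ C.
D to A♯ is an augmented fifth: 8 semitones.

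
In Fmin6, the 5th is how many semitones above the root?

Fmin6: F, Ab, C, D.
F to C is a perfect fifth: 7 semitones.

7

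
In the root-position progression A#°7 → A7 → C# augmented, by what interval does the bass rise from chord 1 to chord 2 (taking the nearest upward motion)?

The roots are A# and A.
8 letter names make it an octave; at 11 semitones (a half step narrower than perfect) the quality is diminished.

diminished 8th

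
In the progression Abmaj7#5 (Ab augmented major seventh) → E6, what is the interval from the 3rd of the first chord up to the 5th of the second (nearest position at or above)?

M7

Abmaj7#5 (Ab augmented major seventh) has C as its 3rd, and E6 has B as its 5th.
Counting 7 letters and 11 half steps from C gives a major seventh.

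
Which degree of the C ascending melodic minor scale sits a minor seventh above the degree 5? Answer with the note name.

The scale is C D Eb F G A B.
The degree 5 is G; a minor seventh above that is F — scale degree 4.

F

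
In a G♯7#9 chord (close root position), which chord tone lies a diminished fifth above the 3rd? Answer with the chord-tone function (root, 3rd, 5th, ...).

7th

Spelling the chord: G♯ B♯ D♯ F♯ A𝄪.
The 3rd is B♯. A diminished fifth above B♯ is F♯.
F♯ is the chord's 7th.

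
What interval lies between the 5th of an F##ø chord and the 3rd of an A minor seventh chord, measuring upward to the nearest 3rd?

The 5th of F##ø is C#; the 3rd of A minor seventh is C.
C# up to C is 11 semitones, a half step narrower than a perfect octave, so the interval is diminished.

diminished octave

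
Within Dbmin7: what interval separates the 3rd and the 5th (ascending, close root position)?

The chord tones of Db-7 are Db–Fb–Ab–Cb.
The 3rd is Fb and the 5th is Ab.
Counting 3 letters and 4 half steps from Fb gives a major third.

major third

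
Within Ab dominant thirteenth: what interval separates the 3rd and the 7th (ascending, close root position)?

Ab dominant thirteenth is spelled Ab, C, Eb, Gb, Bb, F.
The 3rd is C and the 7th is Gb.
5 letter names make it a fifth; at 6 semitones (a half step narrower than perfect) the quality is diminished.

d5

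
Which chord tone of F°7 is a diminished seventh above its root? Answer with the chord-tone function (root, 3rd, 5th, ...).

7th

The chord tones of Fdim7 are F, A♭, C♭, E𝄫.
The root is F. A diminished seventh above F is E𝄫.
E𝄫 is the chord's 7th.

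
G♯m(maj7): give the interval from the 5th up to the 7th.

major third

G♯m(maj7) (G♯ minor-major seventh) is spelled G♯–B–D♯–F𝄪.
The 5th is D♯ and the 7th is F𝄪.
D♯ up to F𝄪 spans 3 letter names and 4 semitones — a major third.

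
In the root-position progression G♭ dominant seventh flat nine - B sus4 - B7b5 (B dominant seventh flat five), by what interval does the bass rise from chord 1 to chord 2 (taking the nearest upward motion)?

augmented 3rd

The roots are G♭ and B.
G♭ up to B is 5 semitones, a half step wider than a major third, so the interval is augmented.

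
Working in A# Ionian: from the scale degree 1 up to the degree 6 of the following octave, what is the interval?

major thirteenth

Spelling A# Ionian: A# B# C## D# E# F## G##.
Scale degree 1 = A#; scale degree 6 (up an octave) = F##.
A# up to F## spans 13 letter names and 21 semitones — a major thirteenth.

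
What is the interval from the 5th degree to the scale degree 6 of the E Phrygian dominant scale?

E phrygian dominant: E F G♯ A B C D.
That puts B below C.
From B to C: 1 semitone over a second = minor.

minor 2nd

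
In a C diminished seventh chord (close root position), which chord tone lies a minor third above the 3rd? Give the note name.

Gb

Spelling the chord: C-Eb-Gb-Bbb.
The 3rd is Eb. A minor third above Eb is Gb.
Gb is the chord's 5th.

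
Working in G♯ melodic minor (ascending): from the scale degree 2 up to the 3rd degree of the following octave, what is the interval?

G♯ melodic minor: G♯ A♯ B C♯ D♯ E♯ F𝄪.
The scale degree 2 is A♯ and the degree 3 (up an octave) is B.
9 letter names make it a ninth; at 13 semitones (a half step narrower than major) the quality is minor.

m9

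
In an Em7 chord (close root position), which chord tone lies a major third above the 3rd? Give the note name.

B

E-7 (E minor seventh): E, G, B, D.
The 3rd is G. A major third above G is B.
B is the chord's 5th.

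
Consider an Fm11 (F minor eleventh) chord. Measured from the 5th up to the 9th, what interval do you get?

perfect 5th

Fm11 (F minor eleventh): F, Ab, C, Eb, G, Bb.
The 5th is C and the 9th is G.
Counting 5 letters and 7 half steps from C gives a perfect fifth.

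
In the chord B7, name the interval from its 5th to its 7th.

minor third

The chord tones of B7 are B D♯ F♯ A.
That puts F♯ below A.
F♯ up to A is 3 semitones, a half step narrower than a major third, so the interval is minor.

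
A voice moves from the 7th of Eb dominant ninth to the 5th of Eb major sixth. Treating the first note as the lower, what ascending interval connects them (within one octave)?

M6

Eb dominant ninth has Db as its 7th, and Eb major sixth has Bb as its 5th.
Counting 6 letters and 9 half steps from Db gives a major sixth.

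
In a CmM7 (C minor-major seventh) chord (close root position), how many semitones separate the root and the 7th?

CmM7 (C minor-major seventh) is spelled C, Eb, G, B.
C to B is a major seventh: 11 semitones.

11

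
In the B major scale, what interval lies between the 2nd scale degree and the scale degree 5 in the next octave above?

perfect eleventh

The scale runs B C# D# E F# G# A#.
2nd scale degree = C#; 5th scale degree (up an octave) = F#.
From C# to F# is 17 semitones, exactly the perfect eleventh.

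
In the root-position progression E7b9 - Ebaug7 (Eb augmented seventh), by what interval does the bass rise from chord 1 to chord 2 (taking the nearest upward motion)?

The roots are E and Eb.
From E to Eb: 11 semitones over an octave = diminished.

diminished octave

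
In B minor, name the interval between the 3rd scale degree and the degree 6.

P4

The scale runs B C# D E F# G A.
The 3rd scale degree is D and the 6th scale degree is G.
Counting 4 letters and 5 half steps from D gives a perfect fourth.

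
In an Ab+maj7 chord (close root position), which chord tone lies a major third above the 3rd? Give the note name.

E

Spelling the chord: Ab C E G.
The 3rd is C. A major third above C is E.
E is the chord's 5th.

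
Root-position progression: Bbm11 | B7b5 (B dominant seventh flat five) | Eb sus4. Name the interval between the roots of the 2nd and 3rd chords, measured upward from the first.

diminished fourth

The roots are B and Eb.
From B to Eb: 4 semitones over a fourth = diminished.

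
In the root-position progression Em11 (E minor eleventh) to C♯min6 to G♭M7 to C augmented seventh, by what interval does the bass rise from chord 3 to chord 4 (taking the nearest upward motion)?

The roots are G♭ and C.
From G♭ to C: 6 semitones over a fourth = augmented.

augmented fourth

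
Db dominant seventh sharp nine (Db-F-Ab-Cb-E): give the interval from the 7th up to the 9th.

augmented 3rd

7th = Cb; 9th = E.
From Cb to E: 5 semitones over a third = augmented.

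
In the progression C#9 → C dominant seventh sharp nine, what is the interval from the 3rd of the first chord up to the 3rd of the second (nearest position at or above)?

The 3rd of C#9 is E#; the 3rd of C dominant seventh sharp nine is E.
E# up to E is 11 semitones, a half step narrower than a perfect octave, so the interval is diminished.

d8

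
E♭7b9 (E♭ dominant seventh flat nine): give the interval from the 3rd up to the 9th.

diminished seventh

E♭7b9 is spelled E♭–G–B♭–D♭–F♭.
So we need the interval from G up to F♭.
G up to F♭ is 9 semitones, a whole step narrower than a major seventh, so the interval is diminished.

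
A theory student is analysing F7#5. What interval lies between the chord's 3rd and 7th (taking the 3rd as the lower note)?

The chord tones of F7#5 (F augmented seventh) are F, A, C#, Eb.
So we need the interval from A up to Eb.
5 letter names make it a fifth; at 6 semitones (a half step narrower than perfect) the quality is diminished.
This 3–7 tritone is the characteristic tension at the heart of the dominant sound.

d5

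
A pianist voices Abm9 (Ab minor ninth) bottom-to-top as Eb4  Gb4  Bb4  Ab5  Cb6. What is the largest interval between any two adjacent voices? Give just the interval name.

minor seventh

Adjacent intervals: Eb4→Gb4 = minor third; Gb4→Bb4 = major third; Bb4→Ab5 = minor seventh; Ab5→Cb6 = minor third.
The largest is Bb4 to Ab5, a minor seventh (10 semitones).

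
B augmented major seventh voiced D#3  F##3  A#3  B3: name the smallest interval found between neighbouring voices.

Adjacent intervals: D#3→F##3 = major third; F##3→A#3 = minor third; A#3→B3 = minor second.
The smallest is A#3 to B3, a minor second (1 semitone).

m2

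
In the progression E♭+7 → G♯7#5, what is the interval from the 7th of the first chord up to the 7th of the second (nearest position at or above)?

augmented third

The 7th of E♭+7 is D♭; the 7th of G♯7#5 is F♯.
D♭ up to F♯ is 5 semitones, a half step wider than a major third, so the interval is augmented.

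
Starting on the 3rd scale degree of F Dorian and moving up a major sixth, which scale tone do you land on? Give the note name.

The scale is F G A♭ B♭ C D E♭.
The 3rd scale degree is A♭; a major sixth above that is F — scale degree 1.

F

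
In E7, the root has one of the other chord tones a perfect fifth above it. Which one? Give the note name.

B

The chord tones of E7 (E dominant seventh) are E-G♯-B-D.
The root is E. A perfect fifth above E is B.
B is the chord's 5th.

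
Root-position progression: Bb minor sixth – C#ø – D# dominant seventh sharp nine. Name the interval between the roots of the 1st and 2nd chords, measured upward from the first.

The roots are Bb and C#.
From Bb to C#: 3 semitones over a second = augmented.

augmented 2nd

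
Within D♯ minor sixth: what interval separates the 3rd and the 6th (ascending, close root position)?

The chord tones of D♯min6 are D♯-F♯-A♯-B♯.
The 3rd is F♯ and the 6th is B♯.
From F♯ to B♯: 6 semitones over a fourth = augmented.

augmented 4th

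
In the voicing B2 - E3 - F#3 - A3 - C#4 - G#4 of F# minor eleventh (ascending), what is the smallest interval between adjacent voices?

Adjacent intervals: B2→E3 = perfect fourth; E3→F#3 = major second; F#3→A3 = minor third; A3→C#4 = major third; C#4→G#4 = perfect fifth.
The smallest is E3 to F#3, a major second (2 semitones).

M2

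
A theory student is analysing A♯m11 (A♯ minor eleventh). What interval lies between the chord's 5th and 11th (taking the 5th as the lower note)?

A♯ minor eleventh: A♯, C♯, E♯, G♯, B♯, D♯.
So we need the interval from E♯ up to D♯.
7 letter names make it a seventh; at 10 semitones (a half step narrower than major) the quality is minor.

minor seventh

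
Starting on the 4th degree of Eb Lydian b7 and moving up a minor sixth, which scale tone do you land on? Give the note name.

F

The scale is Eb F G A Bb C Db.
The 4th degree is A; a minor sixth above that is F — scale degree 2.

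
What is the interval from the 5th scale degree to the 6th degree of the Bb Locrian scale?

major second

Bb locrian: Bb Cb Db Eb Fb Gb Ab.
So we need the interval from Fb up to Gb.
Counting 2 letters and 2 half steps from Fb gives a major second.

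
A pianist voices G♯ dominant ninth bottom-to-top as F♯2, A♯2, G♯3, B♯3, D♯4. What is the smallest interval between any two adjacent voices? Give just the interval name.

Adjacent intervals: F♯2→A♯2 = major third; A♯2→G♯3 = minor seventh; G♯3→B♯3 = major third; B♯3→D♯4 = minor third.
The smallest is B♯3 to D♯4, a minor third (3 semitones).

minor third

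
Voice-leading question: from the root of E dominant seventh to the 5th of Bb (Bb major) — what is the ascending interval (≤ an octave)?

minor 2nd

E dominant seventh has E as its root, and Bb (Bb major) has F as its 5th.
2 letter names make it a second; at 1 semitone (a half step narrower than major) the quality is minor.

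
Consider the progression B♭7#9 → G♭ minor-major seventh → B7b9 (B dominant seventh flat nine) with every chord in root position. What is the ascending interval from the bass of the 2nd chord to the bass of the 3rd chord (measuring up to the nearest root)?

The roots are G♭ and B.
3 letter names make it a third; at 5 semitones (a half step wider than major) the quality is augmented.

A3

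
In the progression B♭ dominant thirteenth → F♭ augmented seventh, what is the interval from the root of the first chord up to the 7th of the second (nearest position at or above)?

diminished fourth

B♭ dominant thirteenth has B♭ as its root, and F♭ augmented seventh has E𝄫 as its 7th.
B♭ up to E𝄫 is 4 semitones, a half step narrower than a perfect fourth, so the interval is diminished.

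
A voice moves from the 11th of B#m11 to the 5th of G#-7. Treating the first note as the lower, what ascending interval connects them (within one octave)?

The 11th of B#m11 is E#; the 5th of G#-7 is D#.
From E# to D#: 10 semitones over a seventh = minor.

minor 7th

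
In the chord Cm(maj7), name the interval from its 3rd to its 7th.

The chord tones of C minor-major seventh are C, Eb, G, B.
The 3rd is Eb and the 7th is B.
Eb up to B is 8 semitones, a half step wider than a perfect fifth, so the interval is augmented.

augmented fifth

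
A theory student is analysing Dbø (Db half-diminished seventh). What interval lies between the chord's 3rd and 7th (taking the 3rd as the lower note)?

perfect 5th

The chord tones of Db half-diminished seventh are Db, Fb, Abb, Cb.
So we need the interval from Fb up to Cb.
Counting 5 letters and 7 half steps from Fb gives a perfect fifth.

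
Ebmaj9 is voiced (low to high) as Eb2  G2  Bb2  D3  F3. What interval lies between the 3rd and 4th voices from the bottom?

major third

Those voices are Bb2 and D3.
From Bb to D is 4 semitones, exactly the major third.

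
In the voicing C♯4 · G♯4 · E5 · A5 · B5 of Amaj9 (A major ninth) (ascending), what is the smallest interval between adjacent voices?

Adjacent intervals: C♯4→G♯4 = perfect fifth; G♯4→E5 = minor sixth; E5→A5 = perfect fourth; A5→B5 = major second.
The smallest is A5 to B5, a major second (2 semitones).

major second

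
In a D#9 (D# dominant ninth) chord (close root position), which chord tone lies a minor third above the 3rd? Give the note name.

A#

D#9: D# F## A# C# E#.
The 3rd is F##. A minor third above F## is A#.
A# is the chord's 5th.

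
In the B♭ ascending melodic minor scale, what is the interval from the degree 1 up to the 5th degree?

perfect fifth

Spelling the B♭ ascending melodic minor scale: B♭ C D♭ E♭ F G A.
The degree 1 is B♭ and the 5th degree is F.
From B♭ to F is 7 semitones, exactly the perfect fifth.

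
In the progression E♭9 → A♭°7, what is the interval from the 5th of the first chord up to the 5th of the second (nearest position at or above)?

E♭9 has B♭ as its 5th, and A♭°7 has E𝄫 as its 5th.
B♭ up to E𝄫 is 4 semitones, a half step narrower than a perfect fourth, so the interval is diminished.

diminished fourth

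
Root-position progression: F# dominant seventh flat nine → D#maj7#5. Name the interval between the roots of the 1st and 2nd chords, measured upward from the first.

The roots are F# and D#.
From F# to D# is 9 semitones, exactly the major sixth.

major sixth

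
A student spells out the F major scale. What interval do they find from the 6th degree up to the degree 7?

major second

F major: F G A Bb C D E.
So we need the interval from D up to E.
From D to E is 2 semitones, exactly the major second.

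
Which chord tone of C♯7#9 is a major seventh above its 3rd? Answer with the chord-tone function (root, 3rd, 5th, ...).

9th

C♯7#9: C♯–E♯–G♯–B–D𝄪.
The 3rd is E♯. A major seventh above E♯ is D𝄪.
D𝄪 is the chord's 9th.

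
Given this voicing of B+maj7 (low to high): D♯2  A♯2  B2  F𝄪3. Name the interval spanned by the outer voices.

The outer voices are D♯2 and F𝄪3.
Counting 10 letters and 16 half steps from D♯ gives a major tenth.

major tenth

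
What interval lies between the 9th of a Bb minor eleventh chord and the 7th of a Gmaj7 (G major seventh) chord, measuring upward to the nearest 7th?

augmented fourth

The 9th of Bb minor eleventh is C; the 7th of Gmaj7 (G major seventh) is F#.
4 letter names make it a fourth; at 6 semitones (a half step wider than perfect) the quality is augmented.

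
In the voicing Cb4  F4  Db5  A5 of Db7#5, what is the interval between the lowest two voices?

Those voices are Cb4 and F4.
Cb up to F is 6 semitones, a half step wider than a perfect fourth, so the interval is augmented.

augmented fourth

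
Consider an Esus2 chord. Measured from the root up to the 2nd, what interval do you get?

Spelling the chord: E F# B.
That puts E below F#.
E up to F# spans 2 letter names and 2 semitones — a major second.

M2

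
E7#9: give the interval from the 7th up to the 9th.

augmented third

E7#9 (E dominant seventh sharp nine) is spelled E–G#–B–D–F##.
That puts D below F##.
3 letter names make it a third; at 5 semitones (a half step wider than major) the quality is augmented.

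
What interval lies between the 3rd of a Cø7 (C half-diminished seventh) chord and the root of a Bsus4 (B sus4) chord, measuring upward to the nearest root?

A5

The 3rd of Cø7 (C half-diminished seventh) is E♭; the root of Bsus4 (B sus4) is B.
5 letter names make it a fifth; at 8 semitones (a half step wider than perfect) the quality is augmented.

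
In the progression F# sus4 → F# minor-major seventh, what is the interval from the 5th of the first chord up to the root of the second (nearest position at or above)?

perfect fourth

The 5th of F# sus4 is C#; the root of F# minor-major seventh is F#.
C# up to F# spans 4 letter names and 5 semitones — a perfect fourth.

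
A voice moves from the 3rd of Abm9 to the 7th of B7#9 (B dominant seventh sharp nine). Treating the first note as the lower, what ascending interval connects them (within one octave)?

augmented sixth

Abm9 has Cb as its 3rd, and B7#9 (B dominant seventh sharp nine) has A as its 7th.
Cb up to A is 10 semitones, a half step wider than a major sixth, so the interval is augmented.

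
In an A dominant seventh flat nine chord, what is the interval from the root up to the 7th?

A7b9 (A dominant seventh flat nine): A-C♯-E-G-B♭.
So we need the interval from A up to G.
7 letter names make it a seventh; at 10 semitones (a half step narrower than major) the quality is minor.

minor seventh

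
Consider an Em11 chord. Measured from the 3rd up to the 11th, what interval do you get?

major ninth

Em11 is spelled E G B D F# A.
3rd = G; 11th = A.
From G to A is 14 semitones, exactly the major ninth.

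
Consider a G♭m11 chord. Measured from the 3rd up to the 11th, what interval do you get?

Spelling the chord: G♭–B𝄫–D♭–F♭–A♭–C♭.
3rd = B𝄫; 11th = C♭.
From B𝄫 to C♭ is 14 semitones, exactly the major ninth.

major 9th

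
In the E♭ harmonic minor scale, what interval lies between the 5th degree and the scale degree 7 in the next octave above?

major tenth

E♭ harmonic minor: E♭ F G♭ A♭ B♭ C♭ D.
So we need the interval from B♭ up to D.
Counting 10 letters and 16 half steps from B♭ gives a major tenth.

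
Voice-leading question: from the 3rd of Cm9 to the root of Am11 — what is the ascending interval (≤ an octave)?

augmented fourth

Cm9 has Eb as its 3rd, and Am11 has A as its root.
Eb up to A is 6 semitones, a half step wider than a perfect fourth, so the interval is augmented.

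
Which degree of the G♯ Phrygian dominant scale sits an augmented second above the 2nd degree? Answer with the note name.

The scale is G♯ A B♯ C♯ D♯ E F♯.
The 2nd degree is A; an augmented second above that is B♯ — scale degree 3.

B#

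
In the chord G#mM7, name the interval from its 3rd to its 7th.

augmented fifth

The chord tones of G#m(maj7) are G#, B, D#, F##.
That puts B below F##.
B up to F## is 8 semitones, a half step wider than a perfect fifth, so the interval is augmented.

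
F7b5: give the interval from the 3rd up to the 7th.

The chord tones of F dominant seventh flat five are F-A-Cb-Eb.
3rd = A; 7th = Eb.
From A to Eb: 6 semitones over a fifth = diminished.

diminished 5th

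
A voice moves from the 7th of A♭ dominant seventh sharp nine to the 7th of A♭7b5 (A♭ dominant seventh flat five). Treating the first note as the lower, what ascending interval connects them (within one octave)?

The 7th of A♭ dominant seventh sharp nine is G♭; the 7th of A♭7b5 (A♭ dominant seventh flat five) is G♭.
From G♭ to G♭ is 0 semitones, exactly the perfect unison.

perfect 1st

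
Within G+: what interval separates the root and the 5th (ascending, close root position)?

G augmented: G–B–D♯.
Root = G; 5th = D♯.
5 letter names make it a fifth; at 8 semitones (a half step wider than perfect) the quality is augmented.

augmented 5th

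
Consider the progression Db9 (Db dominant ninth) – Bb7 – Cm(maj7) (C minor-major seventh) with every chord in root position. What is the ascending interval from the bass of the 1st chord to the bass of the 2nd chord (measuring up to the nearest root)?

major sixth

The roots are Db and Bb.
Db up to Bb spans 6 letter names and 9 semitones — a major sixth.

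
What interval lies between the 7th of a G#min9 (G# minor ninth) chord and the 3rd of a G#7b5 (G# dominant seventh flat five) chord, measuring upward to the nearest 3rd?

G#min9 (G# minor ninth) has F# as its 7th, and G#7b5 (G# dominant seventh flat five) has B# as its 3rd.
From F# to B#: 6 semitones over a fourth = augmented.

augmented fourth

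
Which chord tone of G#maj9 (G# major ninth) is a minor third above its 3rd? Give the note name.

D#

G#maj9: G#, B#, D#, F##, A#.
The 3rd is B#. A minor third above B# is D#.
D# is the chord's 5th.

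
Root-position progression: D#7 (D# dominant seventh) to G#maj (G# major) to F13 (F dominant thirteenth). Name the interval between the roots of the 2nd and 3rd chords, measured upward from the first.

The roots are G# and F.
G# up to F is 9 semitones, a whole step narrower than a major seventh, so the interval is diminished.

diminished 7th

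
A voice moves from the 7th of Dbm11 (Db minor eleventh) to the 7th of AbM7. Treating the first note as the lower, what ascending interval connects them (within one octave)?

augmented fifth

Dbm11 (Db minor eleventh) has Cb as its 7th, and AbM7 has G as its 7th.
From Cb to G: 8 semitones over a fifth = augmented.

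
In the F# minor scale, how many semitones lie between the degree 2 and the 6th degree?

The scale is F# G# A B C# D E.
G# up to D is a diminished fifth — 6 semitones.

6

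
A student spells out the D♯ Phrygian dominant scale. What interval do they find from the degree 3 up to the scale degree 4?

D♯ phrygian dominant: D♯ E F𝄪 G♯ A♯ B C♯.
Degree 3 = F𝄪; degree 4 = G♯.
F𝄪 up to G♯ is 1 semitone, a half step narrower than a major second, so the interval is minor.

minor second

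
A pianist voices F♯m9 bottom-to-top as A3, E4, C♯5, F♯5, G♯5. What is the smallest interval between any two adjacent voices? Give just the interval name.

Adjacent intervals: A3→E4 = perfect fifth; E4→C♯5 = major sixth; C♯5→F♯5 = perfect fourth; F♯5→G♯5 = major second.
The smallest is F♯5 to G♯5, a major second (2 semitones).

M2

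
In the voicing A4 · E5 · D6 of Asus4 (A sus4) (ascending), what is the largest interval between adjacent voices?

Adjacent intervals: A4→E5 = perfect fifth; E5→D6 = minor seventh.
The largest is E5 to D6, a minor seventh (10 semitones).

minor seventh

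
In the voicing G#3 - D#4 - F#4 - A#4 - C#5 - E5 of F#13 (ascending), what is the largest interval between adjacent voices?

perfect 5th

Adjacent intervals: G#3→D#4 = perfect fifth; D#4→F#4 = minor third; F#4→A#4 = major third; A#4→C#5 = minor third; C#5→E5 = minor third.
The largest is G#3 to D#4, a perfect fifth (7 semitones).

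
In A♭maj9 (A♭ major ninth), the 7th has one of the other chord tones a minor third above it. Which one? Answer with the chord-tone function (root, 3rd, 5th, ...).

A♭maj9 (A♭ major ninth): A♭, C, E♭, G, B♭.
The 7th is G. A minor third above G is B♭.
B♭ is the chord's 9th.

9th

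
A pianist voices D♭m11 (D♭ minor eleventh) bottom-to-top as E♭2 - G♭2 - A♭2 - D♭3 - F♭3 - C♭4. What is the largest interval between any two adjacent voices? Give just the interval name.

perfect fifth

Adjacent intervals: E♭2→G♭2 = minor third; G♭2→A♭2 = major second; A♭2→D♭3 = perfect fourth; D♭3→F♭3 = minor third; F♭3→C♭4 = perfect fifth.
The largest is F♭3 to C♭4, a perfect fifth (7 semitones).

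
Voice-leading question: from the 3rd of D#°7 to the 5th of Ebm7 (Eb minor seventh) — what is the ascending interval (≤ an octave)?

The 3rd of D#°7 is F#; the 5th of Ebm7 (Eb minor seventh) is Bb.
F# up to Bb is 4 semitones, a half step narrower than a perfect fourth, so the interval is diminished.

diminished fourth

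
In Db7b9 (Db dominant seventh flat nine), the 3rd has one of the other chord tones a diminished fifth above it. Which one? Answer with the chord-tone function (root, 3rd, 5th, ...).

7th

Spelling the chord: Db F Ab Cb Ebb.
The 3rd is F. A diminished fifth above F is Cb.
Cb is the chord's 7th.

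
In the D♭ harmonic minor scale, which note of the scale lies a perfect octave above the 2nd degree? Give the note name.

Eb

The scale is D♭ E♭ F♭ G♭ A♭ B𝄫 C.
The 2nd degree is E♭; a perfect octave above that is E♭ — scale degree 2.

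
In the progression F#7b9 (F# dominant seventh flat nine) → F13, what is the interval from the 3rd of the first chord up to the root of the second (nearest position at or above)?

diminished sixth

F#7b9 (F# dominant seventh flat nine) has A# as its 3rd, and F13 has F as its root.
6 letter names make it a sixth; at 7 semitones (a whole step narrower than major) the quality is diminished.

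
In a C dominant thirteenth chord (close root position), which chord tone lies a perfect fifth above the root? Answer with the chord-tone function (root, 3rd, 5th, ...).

C dominant thirteenth is spelled C, E, G, B♭, D, A.
The root is C. A perfect fifth above C is G.
G is the chord's 5th.

5th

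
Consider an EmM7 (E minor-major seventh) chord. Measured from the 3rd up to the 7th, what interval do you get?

The chord tones of Em(maj7) are E G B D♯.
3rd = G; 7th = D♯.
From G to D♯: 8 semitones over a fifth = augmented.

augmented fifth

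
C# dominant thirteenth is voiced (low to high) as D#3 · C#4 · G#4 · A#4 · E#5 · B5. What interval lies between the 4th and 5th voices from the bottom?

Those voices are A#4 and E#5.
From A# to E# is 7 semitones, exactly the perfect fifth.

P5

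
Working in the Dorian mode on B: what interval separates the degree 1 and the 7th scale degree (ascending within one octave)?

The scale runs B C♯ D E F♯ G♯ A.
Degree 1 = B; scale degree 7 = A.
7 letter names make it a seventh; at 10 semitones (a half step narrower than major) the quality is minor.

m7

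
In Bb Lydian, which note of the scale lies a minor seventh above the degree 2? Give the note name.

The scale is Bb C D E F G A.
The degree 2 is C; a minor seventh above that is Bb — scale degree 1.

Bb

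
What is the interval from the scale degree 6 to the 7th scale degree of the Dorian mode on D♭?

minor second

The scale runs D♭ E♭ F♭ G♭ A♭ B♭ C♭.
So we need the interval from B♭ up to C♭.
B♭ up to C♭ is 1 semitone, a half step narrower than a major second, so the interval is minor.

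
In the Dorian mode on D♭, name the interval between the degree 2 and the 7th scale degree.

minor sixth

The scale runs D♭ E♭ F♭ G♭ A♭ B♭ C♭.
Degree 2 = E♭; 7th scale degree = C♭.
From E♭ to C♭: 8 semitones over a sixth = minor.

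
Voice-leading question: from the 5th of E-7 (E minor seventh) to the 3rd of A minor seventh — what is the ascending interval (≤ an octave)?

E-7 (E minor seventh) has B as its 5th, and A minor seventh has C as its 3rd.
From B to C: 1 semitone over a second = minor.

minor second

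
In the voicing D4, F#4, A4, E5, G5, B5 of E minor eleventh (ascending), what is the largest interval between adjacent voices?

Adjacent intervals: D4→F#4 = major third; F#4→A4 = minor third; A4→E5 = perfect fifth; E5→G5 = minor third; G5→B5 = major third.
The largest is A4 to E5, a perfect fifth (7 semitones).

perfect fifth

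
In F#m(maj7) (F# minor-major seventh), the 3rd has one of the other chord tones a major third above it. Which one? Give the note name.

The chord tones of F#m(maj7) are F# A C# E#.
The 3rd is A. A major third above A is C#.
C# is the chord's 5th.

C#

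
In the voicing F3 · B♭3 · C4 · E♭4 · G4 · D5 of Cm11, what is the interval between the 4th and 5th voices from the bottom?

Those voices are E♭4 and G4.
From E♭ to G is 4 semitones, exactly the major third.

major third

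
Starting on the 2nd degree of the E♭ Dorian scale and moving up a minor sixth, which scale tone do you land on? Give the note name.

The scale is E♭ F G♭ A♭ B♭ C D♭.
The 2nd degree is F; a minor sixth above that is D♭ — scale degree 7.

Db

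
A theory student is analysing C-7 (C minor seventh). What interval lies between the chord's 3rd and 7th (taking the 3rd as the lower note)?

P5

The chord tones of Cm7 (C minor seventh) are C-E♭-G-B♭.
3rd = E♭; 7th = B♭.
E♭ up to B♭ spans 5 letter names and 7 semitones — a perfect fifth.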